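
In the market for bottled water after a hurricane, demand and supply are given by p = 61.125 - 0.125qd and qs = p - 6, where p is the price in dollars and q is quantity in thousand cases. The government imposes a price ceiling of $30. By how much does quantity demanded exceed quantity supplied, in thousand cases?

225

Rearranging demand gives qd = 489 - 8p. Setting quantity demanded equal to quantity supplied, 489 - 8p = p - 6, gives p* = 55 and q* = 49.
Because the ceiling (30) lies below the market-clearing price, it is binding.
At p = 30: qd = 489 - 8·30 = 249 and qs = 30 - 6 = 24.
Shortage = qd - qs = 249 - 24 = 225.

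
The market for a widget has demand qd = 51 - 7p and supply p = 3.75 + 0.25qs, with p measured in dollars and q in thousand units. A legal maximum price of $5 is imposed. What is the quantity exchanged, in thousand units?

Rearranging supply gives qs = 4p - 15. In a free market, 51 - 7p = 4p - 15 gives the equilibrium p* = 6, q* = 9.
Because the ceiling (5) lies below the market-clearing price, it is binding.
At p = 5: qd = 51 - 7·5 = 16 and qs = 4·5 - 15 = 5.
The quantity actually transacted is the short side, supply: 5.

5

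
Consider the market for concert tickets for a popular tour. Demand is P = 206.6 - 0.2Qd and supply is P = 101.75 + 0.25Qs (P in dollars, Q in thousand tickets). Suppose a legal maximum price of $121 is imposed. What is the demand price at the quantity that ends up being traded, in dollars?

191.2

Rearranging demand gives Qd = 1033 - 5P; rearranging supply gives Qs = 4P - 407. In a free market, 1033 - 5P = 4P - 407 gives the equilibrium P* = 160, Q* = 233.
Since 121 < 160, the ceiling is binding.
At P = 121: Qd = 1033 - 5·121 = 428 and Qs = 4·121 - 407 = 77.
Only 77 units reach the market. On the demand curve, the marginal buyer's willingness to pay at Q = 77 is (1033 - 77)/5 = 191.2.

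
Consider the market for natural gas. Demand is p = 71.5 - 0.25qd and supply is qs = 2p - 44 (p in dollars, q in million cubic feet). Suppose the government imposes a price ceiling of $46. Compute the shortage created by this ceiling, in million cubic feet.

Rearranging demand gives qd = 286 - 4p. Setting quantity demanded equal to quantity supplied, 286 - 4p = 2p - 44, gives p* = 55 and q* = 66.
The ceiling of 46 is below the equilibrium price 55, so it binds.
At p = 46: qd = 286 - 4·46 = 102 and qs = 2·46 - 44 = 48.
Shortage = qd - qs = 102 - 48 = 54.

54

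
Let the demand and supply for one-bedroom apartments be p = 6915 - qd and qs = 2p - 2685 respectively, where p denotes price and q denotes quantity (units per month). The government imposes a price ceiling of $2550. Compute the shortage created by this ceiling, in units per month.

1950

Rearranging demand gives qd = 6915 - p. In a free market, 6915 - p = 2p - 2685 gives the equilibrium p* = 3200, q* = 3715.
The ceiling of 2550 is below the equilibrium price 3200, so it binds.
At p = 2550: qd = 6915 - 2550 = 4365 and qs = 2·2550 - 2685 = 2415.
Shortage = qd - qs = 4365 - 2415 = 1950.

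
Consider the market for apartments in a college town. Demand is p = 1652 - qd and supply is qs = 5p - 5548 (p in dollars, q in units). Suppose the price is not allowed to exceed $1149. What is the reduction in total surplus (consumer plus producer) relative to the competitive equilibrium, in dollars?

Rearranging demand gives qd = 1652 - p. Without the control the market clears where 1652 - p = 5p - 5548, i.e. p* = 1200 and q* = 452.
Since 1149 < 1200, the ceiling is binding.
At p = 1149: qd = 1652 - 1149 = 503 and qs = 5·1149 - 5548 = 197.
Quantity traded falls to 197. At q = 197 the demand price is 1652 - 197 = 1455 and the supply price is (5548 + 197)/5 = 1149.
Deadweight loss = ½ · (1455 - 1149) · (452 - 197) = ½ · 306 · 255 = 39015.

39015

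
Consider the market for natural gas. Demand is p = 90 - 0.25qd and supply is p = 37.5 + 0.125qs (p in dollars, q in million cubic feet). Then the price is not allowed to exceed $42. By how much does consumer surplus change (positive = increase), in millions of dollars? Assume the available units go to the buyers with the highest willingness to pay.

-884

Rearranging demand gives qd = 360 - 4p; rearranging supply gives qs = 8p - 300. Without the control the market clears where 360 - 4p = 8p - 300, i.e. p* = 55 and q* = 140.
The ceiling of 42 is below the equilibrium price 55, so it binds.
At p = 42: qd = 360 - 4·42 = 192 and qs = 8·42 - 300 = 36.
Consumer surplus without the control is ½ · (90 - 55) · 140 = 2450.
With the ceiling, 36 units are sold at 42 (assume they go to the highest-value buyers). The demand price at q = 36 is 81, so CS = ½ · [(90 - 42) + (81 - 42)] · 36 = 1566.
Change in consumer surplus = 1566 - 2450 = -884.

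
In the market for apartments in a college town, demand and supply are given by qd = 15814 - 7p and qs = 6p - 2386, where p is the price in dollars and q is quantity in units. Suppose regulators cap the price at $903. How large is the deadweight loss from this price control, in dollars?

1376193

Setting quantity demanded equal to quantity supplied, 15814 - 7p = 6p - 2386, gives p* = 1400 and q* = 6014.
The ceiling of 903 is below the equilibrium price 1400, so it binds.
At p = 903: qd = 15814 - 7·903 = 9493 and qs = 6·903 - 2386 = 3032.
Quantity traded falls to 3032. At q = 3032 the demand price is (15814 - 3032)/7 = 1826 and the supply price is (2386 + 3032)/6 = 903.
Deadweight loss = ½ · (1826 - 903) · (6014 - 3032) = ½ · 923 · 2982 = 1376193.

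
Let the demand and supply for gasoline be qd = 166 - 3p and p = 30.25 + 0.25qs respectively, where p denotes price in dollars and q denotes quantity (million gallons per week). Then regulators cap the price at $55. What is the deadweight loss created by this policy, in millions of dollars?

Rearranging supply gives qs = 4p - 121. Equilibrium: 166 - 3p = 4p - 121, so 287 = 7p and p* = 41, q* = 43.
Since 55 is above p* = 41, the ceiling does not bind and the free-market outcome prevails.
Since the control does not bind, no trades are prevented and deadweight loss is zero.

0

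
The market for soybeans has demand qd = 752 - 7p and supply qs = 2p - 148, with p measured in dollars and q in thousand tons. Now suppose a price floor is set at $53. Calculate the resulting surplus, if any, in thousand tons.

0

Equilibrium: 752 - 7p = 2p - 148, so 900 = 9p and p* = 100, q* = 52.
The floor of 53 is below the equilibrium price 100, so it is not binding; the market clears at p* = 100, q* = 52.
Since the control does not bind, there is no surplus.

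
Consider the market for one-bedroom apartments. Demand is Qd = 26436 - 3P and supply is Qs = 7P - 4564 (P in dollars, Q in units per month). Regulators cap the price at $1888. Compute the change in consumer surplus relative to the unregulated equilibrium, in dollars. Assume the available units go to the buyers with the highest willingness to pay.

Without the control the market clears where 26436 - 3P = 7P - 4564, i.e. P* = 3100 and Q* = 17136.
Since 1888 < 3100, the ceiling is binding.
At P = 1888: Qd = 26436 - 3·1888 = 20772 and Qs = 7·1888 - 4564 = 8652.
Consumer surplus without the control is ½ · (8812 - 3100) · 17136 = 48940416.
With the ceiling, 8652 units are sold at 1888 (assume they go to the highest-value buyers). The demand price at Q = 8652 is 5928, so CS = ½ · [(8812 - 1888) + (5928 - 1888)] · 8652 = 47430264.
Change in consumer surplus = 47430264 - 48940416 = -1510152.

-1510152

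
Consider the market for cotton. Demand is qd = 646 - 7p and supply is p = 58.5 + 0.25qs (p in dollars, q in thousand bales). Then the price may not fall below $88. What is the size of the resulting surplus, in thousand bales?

88

Rearranging supply gives qs = 4p - 234. Without the control the market clears where 646 - 7p = 4p - 234, i.e. p* = 80 and q* = 86.
The floor of 88 is above the equilibrium price 80, so it binds.
At p = 88: qd = 646 - 7·88 = 30 and qs = 4·88 - 234 = 118.
Surplus = qs - qd = 118 - 30 = 88.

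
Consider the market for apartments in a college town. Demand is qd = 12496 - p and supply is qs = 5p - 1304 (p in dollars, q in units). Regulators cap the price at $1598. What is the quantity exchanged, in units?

Setting quantity demanded equal to quantity supplied, 12496 - p = 5p - 1304, gives p* = 2300 and q* = 10196.
Because the ceiling (1598) lies below the market-clearing price, it is binding.
At p = 1598: qd = 12496 - 1598 = 10898 and qs = 5·1598 - 1304 = 6686.
The quantity actually transacted is the short side, supply: 6686.

6686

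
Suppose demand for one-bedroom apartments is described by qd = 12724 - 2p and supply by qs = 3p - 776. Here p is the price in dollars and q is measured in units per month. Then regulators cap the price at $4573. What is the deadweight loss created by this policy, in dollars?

0

Without the control the market clears where 12724 - 2p = 3p - 776, i.e. p* = 2700 and q* = 7324.
Since 4573 is above p* = 2700, the ceiling does not bind and the free-market outcome prevails.
Since the control does not bind, no trades are prevented and deadweight loss is zero.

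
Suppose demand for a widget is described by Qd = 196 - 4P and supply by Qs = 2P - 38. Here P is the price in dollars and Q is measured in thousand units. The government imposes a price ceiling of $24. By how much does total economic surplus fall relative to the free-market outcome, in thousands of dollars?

Setting quantity demanded equal to quantity supplied, 196 - 4P = 2P - 38, gives P* = 39 and Q* = 40.
The ceiling of 24 is below the equilibrium price 39, so it binds.
At P = 24: Qd = 196 - 4·24 = 100 and Qs = 2·24 - 38 = 10.
Quantity traded falls to 10. At Q = 10 the demand price is (196 - 10)/4 = 46.5 and the supply price is (38 + 10)/2 = 24.
Deadweight loss = ½ · (46.5 - 24) · (40 - 10) = ½ · 22.5 · 30 = 337.5.

337.5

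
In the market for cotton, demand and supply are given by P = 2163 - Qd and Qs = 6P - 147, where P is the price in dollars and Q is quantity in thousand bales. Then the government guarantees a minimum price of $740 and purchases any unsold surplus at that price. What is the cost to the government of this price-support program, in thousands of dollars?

2123800

Rearranging demand gives Qd = 2163 - P. Equilibrium: 2163 - P = 6P - 147, so 2310 = 7P and P* = 330, Q* = 1833.
The floor of 740 is above the equilibrium price 330, so it binds.
At P = 740: Qd = 2163 - 740 = 1423 and Qs = 6·740 - 147 = 4293.
Surplus = Qs - Qd = 2870.
Government expenditure = surplus × support price = 2870 × 740 = 2123800.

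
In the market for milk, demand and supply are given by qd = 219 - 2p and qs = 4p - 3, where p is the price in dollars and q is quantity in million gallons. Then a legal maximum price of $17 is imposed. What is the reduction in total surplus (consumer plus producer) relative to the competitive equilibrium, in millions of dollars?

Without the control the market clears where 219 - 2p = 4p - 3, i.e. p* = 37 and q* = 145.
Since 17 < 37, the ceiling is binding.
At p = 17: qd = 219 - 2·17 = 185 and qs = 4·17 - 3 = 65.
Quantity traded falls to 65. At q = 65 the demand price is (219 - 65)/2 = 77 and the supply price is (3 + 65)/4 = 17.
Deadweight loss = ½ · (77 - 17) · (145 - 65) = ½ · 60 · 80 = 2400.

2400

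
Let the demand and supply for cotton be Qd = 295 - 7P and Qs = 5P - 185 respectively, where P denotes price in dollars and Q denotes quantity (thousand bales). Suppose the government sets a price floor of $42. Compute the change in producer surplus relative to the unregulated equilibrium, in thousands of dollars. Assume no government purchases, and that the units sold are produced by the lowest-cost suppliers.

-17.6

Equilibrium: 295 - 7P = 5P - 185, so 480 = 12P and P* = 40, Q* = 15.
Since 42 > 40, the floor is binding.
At P = 42: Qd = 295 - 7·42 = 1 and Qs = 5·42 - 185 = 25.
Producer surplus without the control is ½ · (40 - 37) · 15 = 22.5.
With the floor, 1 units are sold at 42. The supply price at Q = 1 is 37.2, so PS = ½ · [(42 - 37) + (42 - 37.2)] · 1 = 4.9.
Change in producer surplus = 4.9 - 22.5 = -17.6.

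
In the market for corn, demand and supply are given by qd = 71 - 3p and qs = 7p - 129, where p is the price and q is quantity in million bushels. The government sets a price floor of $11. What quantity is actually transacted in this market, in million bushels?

11

Setting quantity demanded equal to quantity supplied, 71 - 3p = 7p - 129, gives p* = 20 and q* = 11.
The floor of 11 is below the equilibrium price 20, so it is not binding; the market clears at p* = 20, q* = 11.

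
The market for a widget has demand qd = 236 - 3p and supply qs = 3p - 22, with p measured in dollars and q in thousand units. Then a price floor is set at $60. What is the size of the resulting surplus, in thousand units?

102

Equilibrium: 236 - 3p = 3p - 22, so 258 = 6p and p* = 43, q* = 107.
The floor of 60 is above the equilibrium price 43, so it binds.
At p = 60: qd = 236 - 3·60 = 56 and qs = 3·60 - 22 = 158.
Surplus = qs - qd = 158 - 56 = 102.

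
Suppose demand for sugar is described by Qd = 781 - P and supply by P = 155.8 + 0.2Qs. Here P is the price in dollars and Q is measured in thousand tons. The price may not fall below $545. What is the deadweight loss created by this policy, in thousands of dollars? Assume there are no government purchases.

48735

Rearranging supply gives Qs = 5P - 779. In a free market, 781 - P = 5P - 779 gives the equilibrium P* = 260, Q* = 521.
Because the floor (545) lies above the market-clearing price, it is binding.
At P = 545: Qd = 781 - 545 = 236 and Qs = 5·545 - 779 = 1946.
Quantity traded falls to 236. At Q = 236 the demand price is 781 - 236 = 545 and the supply price is (779 + 236)/5 = 203.
Deadweight loss = ½ · (545 - 203) · (521 - 236) = ½ · 342 · 285 = 48735.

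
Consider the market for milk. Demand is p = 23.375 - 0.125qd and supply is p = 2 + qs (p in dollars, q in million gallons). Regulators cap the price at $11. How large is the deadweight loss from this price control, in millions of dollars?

56.25

Rearranging demand gives qd = 187 - 8p; rearranging supply gives qs = p - 2. Setting quantity demanded equal to quantity supplied, 187 - 8p = p - 2, gives p* = 21 and q* = 19.
Because the ceiling (11) lies below the market-clearing price, it is binding.
At p = 11: qd = 187 - 8·11 = 99 and qs = 11 - 2 = 9.
Quantity traded falls to 9. At q = 9 the demand price is (187 - 9)/8 = 22.25 and the supply price is 2 + 9 = 11.
Deadweight loss = ½ · (22.25 - 11) · (19 - 9) = ½ · 11.25 · 10 = 56.25.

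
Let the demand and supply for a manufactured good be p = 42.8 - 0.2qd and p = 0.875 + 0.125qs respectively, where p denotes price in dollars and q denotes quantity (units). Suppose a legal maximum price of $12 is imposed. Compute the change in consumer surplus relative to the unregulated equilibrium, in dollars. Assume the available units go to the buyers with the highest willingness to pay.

285

Rearranging demand gives qd = 214 - 5p; rearranging supply gives qs = 8p - 7. Setting quantity demanded equal to quantity supplied, 214 - 5p = 8p - 7, gives p* = 17 and q* = 129.
Because the ceiling (12) lies below the market-clearing price, it is binding.
At p = 12: qd = 214 - 5·12 = 154 and qs = 8·12 - 7 = 89.
Consumer surplus without the control is ½ · (42.8 - 17) · 129 = 1664.1.
With the ceiling, 89 units are sold at 12 (assume they go to the highest-value buyers). The demand price at q = 89 is 25, so CS = ½ · [(42.8 - 12) + (25 - 12)] · 89 = 1949.1.
Change in consumer surplus = 1949.1 - 1664.1 = 285.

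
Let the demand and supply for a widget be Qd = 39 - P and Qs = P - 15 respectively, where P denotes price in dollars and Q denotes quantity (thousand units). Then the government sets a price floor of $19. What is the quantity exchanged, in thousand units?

12

In a free market, 39 - P = P - 15 gives the equilibrium P* = 27, Q* = 12.
The floor of 19 is below the equilibrium price 27, so it is not binding; the market clears at P* = 27, Q* = 12.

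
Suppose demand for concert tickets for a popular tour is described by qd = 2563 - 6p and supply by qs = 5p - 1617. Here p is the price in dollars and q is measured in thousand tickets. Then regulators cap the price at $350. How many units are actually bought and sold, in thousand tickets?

In a free market, 2563 - 6p = 5p - 1617 gives the equilibrium p* = 380, q* = 283.
Because the ceiling (350) lies below the market-clearing price, it is binding.
At p = 350: qd = 2563 - 6·350 = 463 and qs = 5·350 - 1617 = 133.
The quantity actually transacted is the short side, supply: 133.

133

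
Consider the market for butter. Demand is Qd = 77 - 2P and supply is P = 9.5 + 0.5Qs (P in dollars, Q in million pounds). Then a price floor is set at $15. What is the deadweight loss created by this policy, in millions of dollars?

Rearranging supply gives Qs = 2P - 19. Equilibrium: 77 - 2P = 2P - 19, so 96 = 4P and P* = 24, Q* = 29.
Since 15 is below P* = 24, the floor does not bind and the free-market outcome prevails.
Since the control does not bind, no trades are prevented and deadweight loss is zero.

0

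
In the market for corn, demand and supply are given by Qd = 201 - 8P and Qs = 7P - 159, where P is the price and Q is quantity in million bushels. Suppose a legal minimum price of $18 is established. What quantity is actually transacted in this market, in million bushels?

9

In a free market, 201 - 8P = 7P - 159 gives the equilibrium P* = 24, Q* = 9.
Since 18 is below P* = 24, the floor does not bind and the free-market outcome prevails.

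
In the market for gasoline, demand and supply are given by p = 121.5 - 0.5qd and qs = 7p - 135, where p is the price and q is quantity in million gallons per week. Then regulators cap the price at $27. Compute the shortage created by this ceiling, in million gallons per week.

Rearranging demand gives qd = 243 - 2p. Equilibrium: 243 - 2p = 7p - 135, so 378 = 9p and p* = 42, q* = 159.
Since 27 < 42, the ceiling is binding.
At p = 27: qd = 243 - 2·27 = 189 and qs = 7·27 - 135 = 54.
Shortage = qd - qs = 189 - 54 = 135.

135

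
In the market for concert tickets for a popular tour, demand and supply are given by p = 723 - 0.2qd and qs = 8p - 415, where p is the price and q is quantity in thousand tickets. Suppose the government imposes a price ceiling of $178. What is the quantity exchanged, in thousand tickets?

1009

Rearranging demand gives qd = 3615 - 5p. Setting quantity demanded equal to quantity supplied, 3615 - 5p = 8p - 415, gives p* = 310 and q* = 2065.
Because the ceiling (178) lies below the market-clearing price, it is binding.
At p = 178: qd = 3615 - 5·178 = 2725 and qs = 8·178 - 415 = 1009.
The quantity actually transacted is the short side, supply: 1009.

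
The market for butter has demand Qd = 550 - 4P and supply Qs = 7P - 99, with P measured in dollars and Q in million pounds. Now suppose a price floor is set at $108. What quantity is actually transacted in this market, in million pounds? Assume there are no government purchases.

118

Without the control the market clears where 550 - 4P = 7P - 99, i.e. P* = 59 and Q* = 314.
Because the floor (108) lies above the market-clearing price, it is binding.
At P = 108: Qd = 550 - 4·108 = 118 and Qs = 7·108 - 99 = 657.
The quantity actually transacted is the short side, demand: 118.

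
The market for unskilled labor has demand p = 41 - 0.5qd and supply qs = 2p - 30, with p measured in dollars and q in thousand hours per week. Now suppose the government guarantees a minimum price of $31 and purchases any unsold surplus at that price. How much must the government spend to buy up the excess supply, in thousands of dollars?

Rearranging demand gives qd = 82 - 2p. Without the control the market clears where 82 - 2p = 2p - 30, i.e. p* = 28 and q* = 26.
Because the floor (31) lies above the market-clearing price, it is binding.
At p = 31: qd = 82 - 2·31 = 20 and qs = 2·31 - 30 = 32.
Surplus = qs - qd = 12.
Government expenditure = surplus × support price = 12 × 31 = 372.

372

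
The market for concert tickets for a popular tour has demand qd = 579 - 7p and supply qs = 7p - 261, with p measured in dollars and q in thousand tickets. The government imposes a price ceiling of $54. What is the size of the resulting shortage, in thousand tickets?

84

Equilibrium: 579 - 7p = 7p - 261, so 840 = 14p and p* = 60, q* = 159.
Because the ceiling (54) lies below the market-clearing price, it is binding.
At p = 54: qd = 579 - 7·54 = 201 and qs = 7·54 - 261 = 117.
Shortage = qd - qs = 201 - 117 = 84.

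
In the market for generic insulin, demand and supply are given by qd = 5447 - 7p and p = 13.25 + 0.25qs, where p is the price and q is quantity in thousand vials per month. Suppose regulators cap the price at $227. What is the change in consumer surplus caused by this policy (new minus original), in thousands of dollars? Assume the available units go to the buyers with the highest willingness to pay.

Rearranging supply gives qs = 4p - 53. Equilibrium: 5447 - 7p = 4p - 53, so 5500 = 11p and p* = 500, q* = 1947.
The ceiling of 227 is below the equilibrium price 500, so it binds.
At p = 227: qd = 5447 - 7·227 = 3858 and qs = 4·227 - 53 = 855.
Consumer surplus without the control is ½ · (5447/7 - 500) · 1947 = 3790809/14.
With the ceiling, 855 units are sold at 227 (assume they go to the highest-value buyers). The demand price at q = 855 is 656, so CS = ½ · [(5447/7 - 227) + (656 - 227)] · 855 = 5866155/14.
Change in consumer surplus = 5866155/14 - 3790809/14 = 148239.

148239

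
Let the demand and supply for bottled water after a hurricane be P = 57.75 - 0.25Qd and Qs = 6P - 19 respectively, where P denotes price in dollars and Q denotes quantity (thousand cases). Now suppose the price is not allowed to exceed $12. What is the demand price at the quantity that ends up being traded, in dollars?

44.5

Rearranging demand gives Qd = 231 - 4P. Without the control the market clears where 231 - 4P = 6P - 19, i.e. P* = 25 and Q* = 131.
Because the ceiling (12) lies below the market-clearing price, it is binding.
At P = 12: Qd = 231 - 4·12 = 183 and Qs = 6·12 - 19 = 53.
Only 53 units reach the market. On the demand curve, the marginal buyer's willingness to pay at Q = 53 is (231 - 53)/4 = 44.5.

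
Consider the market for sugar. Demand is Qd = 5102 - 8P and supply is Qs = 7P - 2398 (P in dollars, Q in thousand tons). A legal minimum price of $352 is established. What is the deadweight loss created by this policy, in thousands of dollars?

Equilibrium: 5102 - 8P = 7P - 2398, so 7500 = 15P and P* = 500, Q* = 1102.
Since 352 is below P* = 500, the floor does not bind and the free-market outcome prevails.
Since the control does not bind, no trades are prevented and deadweight loss is zero.

0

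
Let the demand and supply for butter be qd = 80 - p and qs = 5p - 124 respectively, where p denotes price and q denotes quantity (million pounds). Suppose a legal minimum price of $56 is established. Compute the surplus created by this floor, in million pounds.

132

Setting quantity demanded equal to quantity supplied, 80 - p = 5p - 124, gives p* = 34 and q* = 46.
Because the floor (56) lies above the market-clearing price, it is binding.
At p = 56: qd = 80 - 56 = 24 and qs = 5·56 - 124 = 156.
Surplus = qs - qd = 156 - 24 = 132.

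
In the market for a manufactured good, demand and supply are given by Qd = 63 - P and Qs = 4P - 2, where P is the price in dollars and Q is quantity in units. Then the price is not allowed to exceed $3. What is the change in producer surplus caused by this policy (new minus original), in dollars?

-300

Without the control the market clears where 63 - P = 4P - 2, i.e. P* = 13 and Q* = 50.
The ceiling of 3 is below the equilibrium price 13, so it binds.
At P = 3: Qd = 63 - 3 = 60 and Qs = 4·3 - 2 = 10.
Producer surplus without the control is ½ · (13 - 0.5) · 50 = 312.5.
With the ceiling, producers sell 10 units at 3, so PS = ½ · (3 - 0.5) · 10 = 12.5.
Change in producer surplus = 12.5 - 312.5 = -300.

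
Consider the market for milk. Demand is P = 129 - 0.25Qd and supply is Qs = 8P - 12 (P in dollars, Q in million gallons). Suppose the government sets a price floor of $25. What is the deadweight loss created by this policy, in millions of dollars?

Rearranging demand gives Qd = 516 - 4P. Without the control the market clears where 516 - 4P = 8P - 12, i.e. P* = 44 and Q* = 340.
Since 25 is below P* = 44, the floor does not bind and the free-market outcome prevails.
Since the control does not bind, no trades are prevented and deadweight loss is zero.

0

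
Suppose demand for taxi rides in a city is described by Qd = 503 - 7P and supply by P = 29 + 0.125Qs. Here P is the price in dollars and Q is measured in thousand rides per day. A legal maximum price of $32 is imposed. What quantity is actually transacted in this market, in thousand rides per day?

Rearranging supply gives Qs = 8P - 232. In a free market, 503 - 7P = 8P - 232 gives the equilibrium P* = 49, Q* = 160.
Because the ceiling (32) lies below the market-clearing price, it is binding.
At P = 32: Qd = 503 - 7·32 = 279 and Qs = 8·32 - 232 = 24.
The quantity actually transacted is the short side, supply: 24.

24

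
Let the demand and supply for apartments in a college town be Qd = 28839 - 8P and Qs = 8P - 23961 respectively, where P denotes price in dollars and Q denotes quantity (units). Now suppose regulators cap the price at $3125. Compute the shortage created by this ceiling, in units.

Equilibrium: 28839 - 8P = 8P - 23961, so 52800 = 16P and P* = 3300, Q* = 2439.
Because the ceiling (3125) lies below the market-clearing price, it is binding.
At P = 3125: Qd = 28839 - 8·3125 = 3839 and Qs = 8·3125 - 23961 = 1039.
Shortage = Qd - Qs = 3839 - 1039 = 2800.

2800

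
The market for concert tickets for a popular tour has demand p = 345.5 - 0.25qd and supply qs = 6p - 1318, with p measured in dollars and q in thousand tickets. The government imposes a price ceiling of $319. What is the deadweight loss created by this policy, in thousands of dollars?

Rearranging demand gives qd = 1382 - 4p. Equilibrium: 1382 - 4p = 6p - 1318, so 2700 = 10p and p* = 270, q* = 302.
Since 319 is above p* = 270, the ceiling does not bind and the free-market outcome prevails.
Since the control does not bind, no trades are prevented and deadweight loss is zero.

0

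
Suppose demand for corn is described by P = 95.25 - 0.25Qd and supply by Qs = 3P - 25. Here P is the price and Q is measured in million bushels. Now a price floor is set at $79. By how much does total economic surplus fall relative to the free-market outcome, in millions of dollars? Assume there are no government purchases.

2058

Rearranging demand gives Qd = 381 - 4P. Equilibrium: 381 - 4P = 3P - 25, so 406 = 7P and P* = 58, Q* = 149.
Because the floor (79) lies above the market-clearing price, it is binding.
At P = 79: Qd = 381 - 4·79 = 65 and Qs = 3·79 - 25 = 212.
Quantity traded falls to 65. At Q = 65 the demand price is (381 - 65)/4 = 79 and the supply price is (25 + 65)/3 = 30.
Deadweight loss = ½ · (79 - 30) · (149 - 65) = ½ · 49 · 84 = 2058.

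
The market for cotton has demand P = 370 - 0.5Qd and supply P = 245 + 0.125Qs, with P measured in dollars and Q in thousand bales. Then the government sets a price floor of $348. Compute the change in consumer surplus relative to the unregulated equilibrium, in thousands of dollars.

-9516

Rearranging demand gives Qd = 740 - 2P; rearranging supply gives Qs = 8P - 1960. Without the control the market clears where 740 - 2P = 8P - 1960, i.e. P* = 270 and Q* = 200.
Because the floor (348) lies above the market-clearing price, it is binding.
At P = 348: Qd = 740 - 2·348 = 44 and Qs = 8·348 - 1960 = 824.
Consumer surplus without the control is ½ · (370 - 270) · 200 = 10000.
With the floor, consumers buy 44 units at 348, so CS = ½ · (370 - 348) · 44 = 484.
Change in consumer surplus = 484 - 10000 = -9516.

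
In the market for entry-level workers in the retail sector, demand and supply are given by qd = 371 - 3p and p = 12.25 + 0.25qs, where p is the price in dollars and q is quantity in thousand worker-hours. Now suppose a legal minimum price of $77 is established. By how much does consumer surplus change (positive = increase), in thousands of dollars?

Rearranging supply gives qs = 4p - 49. In a free market, 371 - 3p = 4p - 49 gives the equilibrium p* = 60, q* = 191.
Because the floor (77) lies above the market-clearing price, it is binding.
At p = 77: qd = 371 - 3·77 = 140 and qs = 4·77 - 49 = 259.
Consumer surplus without the control is ½ · (371/3 - 60) · 191 = 36481/6.
With the floor, consumers buy 140 units at 77, so CS = ½ · (371/3 - 77) · 140 = 9800/3.
Change in consumer surplus = 9800/3 - 36481/6 = -2813.5.

-2813.5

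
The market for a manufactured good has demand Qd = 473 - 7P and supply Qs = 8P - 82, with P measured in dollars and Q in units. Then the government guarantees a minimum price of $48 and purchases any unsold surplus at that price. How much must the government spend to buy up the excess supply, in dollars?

7920

Setting quantity demanded equal to quantity supplied, 473 - 7P = 8P - 82, gives P* = 37 and Q* = 214.
The floor of 48 is above the equilibrium price 37, so it binds.
At P = 48: Qd = 473 - 7·48 = 137 and Qs = 8·48 - 82 = 302.
Surplus = Qs - Qd = 165.
Government expenditure = surplus × support price = 165 × 48 = 7920.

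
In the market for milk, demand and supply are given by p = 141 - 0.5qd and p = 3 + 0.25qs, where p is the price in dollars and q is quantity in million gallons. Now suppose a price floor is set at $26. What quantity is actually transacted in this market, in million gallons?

Rearranging demand gives qd = 282 - 2p; rearranging supply gives qs = 4p - 12. Setting quantity demanded equal to quantity supplied, 282 - 2p = 4p - 12, gives p* = 49 and q* = 184.
Since 26 is below p* = 49, the floor does not bind and the free-market outcome prevails.

184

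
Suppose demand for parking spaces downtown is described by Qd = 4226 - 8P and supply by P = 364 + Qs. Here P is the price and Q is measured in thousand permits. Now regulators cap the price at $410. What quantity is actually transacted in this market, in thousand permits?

Rearranging supply gives Qs = P - 364. Setting quantity demanded equal to quantity supplied, 4226 - 8P = P - 364, gives P* = 510 and Q* = 146.
The ceiling of 410 is below the equilibrium price 510, so it binds.
At P = 410: Qd = 4226 - 8·410 = 946 and Qs = 410 - 364 = 46.
The quantity actually transacted is the short side, supply: 46.

46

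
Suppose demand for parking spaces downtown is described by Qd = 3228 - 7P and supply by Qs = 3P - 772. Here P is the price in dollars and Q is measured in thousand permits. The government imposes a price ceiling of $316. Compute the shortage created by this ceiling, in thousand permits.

840

In a free market, 3228 - 7P = 3P - 772 gives the equilibrium P* = 400, Q* = 428.
Since 316 < 400, the ceiling is binding.
At P = 316: Qd = 3228 - 7·316 = 1016 and Qs = 3·316 - 772 = 176.
Shortage = Qd - Qs = 1016 - 176 = 840.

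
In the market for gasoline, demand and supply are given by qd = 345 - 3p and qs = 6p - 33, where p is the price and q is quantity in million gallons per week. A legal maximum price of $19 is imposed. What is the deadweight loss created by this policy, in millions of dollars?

4761

Equilibrium: 345 - 3p = 6p - 33, so 378 = 9p and p* = 42, q* = 219.
Since 19 < 42, the ceiling is binding.
At p = 19: qd = 345 - 3·19 = 288 and qs = 6·19 - 33 = 81.
Quantity traded falls to 81. At q = 81 the demand price is (345 - 81)/3 = 88 and the supply price is (33 + 81)/6 = 19.
Deadweight loss = ½ · (88 - 19) · (219 - 81) = ½ · 69 · 138 = 4761.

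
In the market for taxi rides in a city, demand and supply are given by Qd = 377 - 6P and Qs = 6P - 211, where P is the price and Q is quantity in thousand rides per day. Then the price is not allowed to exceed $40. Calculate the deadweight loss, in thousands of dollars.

486

Setting quantity demanded equal to quantity supplied, 377 - 6P = 6P - 211, gives P* = 49 and Q* = 83.
The ceiling of 40 is below the equilibrium price 49, so it binds.
At P = 40: Qd = 377 - 6·40 = 137 and Qs = 6·40 - 211 = 29.
Quantity traded falls to 29. At Q = 29 the demand price is (377 - 29)/6 = 58 and the supply price is (211 + 29)/6 = 40.
Deadweight loss = ½ · (58 - 40) · (83 - 29) = ½ · 18 · 54 = 486.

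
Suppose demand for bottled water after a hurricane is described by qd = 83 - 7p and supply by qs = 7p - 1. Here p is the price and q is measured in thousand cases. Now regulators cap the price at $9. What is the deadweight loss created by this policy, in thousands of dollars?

In a free market, 83 - 7p = 7p - 1 gives the equilibrium p* = 6, q* = 41.
Since 9 is above p* = 6, the ceiling does not bind and the free-market outcome prevails.
Since the control does not bind, no trades are prevented and deadweight loss is zero.

0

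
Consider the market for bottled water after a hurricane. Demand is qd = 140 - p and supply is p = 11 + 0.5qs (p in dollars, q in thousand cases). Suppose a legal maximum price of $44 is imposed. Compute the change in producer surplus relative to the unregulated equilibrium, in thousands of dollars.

-760

Rearranging supply gives qs = 2p - 22. Without the control the market clears where 140 - p = 2p - 22, i.e. p* = 54 and q* = 86.
Since 44 < 54, the ceiling is binding.
At p = 44: qd = 140 - 44 = 96 and qs = 2·44 - 22 = 66.
Producer surplus without the control is ½ · (54 - 11) · 86 = 1849.
With the ceiling, producers sell 66 units at 44, so PS = ½ · (44 - 11) · 66 = 1089.
Change in producer surplus = 1089 - 1849 = -760.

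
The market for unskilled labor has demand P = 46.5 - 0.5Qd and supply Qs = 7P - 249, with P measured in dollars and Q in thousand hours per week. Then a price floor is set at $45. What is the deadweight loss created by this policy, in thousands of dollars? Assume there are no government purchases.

63

Rearranging demand gives Qd = 93 - 2P. In a free market, 93 - 2P = 7P - 249 gives the equilibrium P* = 38, Q* = 17.
Since 45 > 38, the floor is binding.
At P = 45: Qd = 93 - 2·45 = 3 and Qs = 7·45 - 249 = 66.
Quantity traded falls to 3. At Q = 3 the demand price is (93 - 3)/2 = 45 and the supply price is (249 + 3)/7 = 36.
Deadweight loss = ½ · (45 - 36) · (17 - 3) = ½ · 9 · 14 = 63.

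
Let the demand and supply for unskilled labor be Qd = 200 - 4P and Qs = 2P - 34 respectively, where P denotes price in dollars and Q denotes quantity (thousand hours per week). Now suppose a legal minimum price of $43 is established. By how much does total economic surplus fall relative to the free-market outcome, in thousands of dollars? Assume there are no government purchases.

96

In a free market, 200 - 4P = 2P - 34 gives the equilibrium P* = 39, Q* = 44.
The floor of 43 is above the equilibrium price 39, so it binds.
At P = 43: Qd = 200 - 4·43 = 28 and Qs = 2·43 - 34 = 52.
Quantity traded falls to 28. At Q = 28 the demand price is (200 - 28)/4 = 43 and the supply price is (34 + 28)/2 = 31.
Deadweight loss = ½ · (43 - 31) · (44 - 28) = ½ · 12 · 16 = 96.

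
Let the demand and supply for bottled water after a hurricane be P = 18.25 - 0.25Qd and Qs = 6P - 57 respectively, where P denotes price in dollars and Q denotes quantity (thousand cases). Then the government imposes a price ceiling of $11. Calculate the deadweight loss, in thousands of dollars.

Rearranging demand gives Qd = 73 - 4P. In a free market, 73 - 4P = 6P - 57 gives the equilibrium P* = 13, Q* = 21.
Because the ceiling (11) lies below the market-clearing price, it is binding.
At P = 11: Qd = 73 - 4·11 = 29 and Qs = 6·11 - 57 = 9.
Quantity traded falls to 9. At Q = 9 the demand price is (73 - 9)/4 = 16 and the supply price is (57 + 9)/6 = 11.
Deadweight loss = ½ · (16 - 11) · (21 - 9) = ½ · 5 · 12 = 30.

30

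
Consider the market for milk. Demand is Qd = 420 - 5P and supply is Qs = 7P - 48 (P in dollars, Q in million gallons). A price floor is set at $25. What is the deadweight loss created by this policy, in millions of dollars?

In a free market, 420 - 5P = 7P - 48 gives the equilibrium P* = 39, Q* = 225.
Since 25 is below P* = 39, the floor does not bind and the free-market outcome prevails.
Since the control does not bind, no trades are prevented and deadweight loss is zero.

0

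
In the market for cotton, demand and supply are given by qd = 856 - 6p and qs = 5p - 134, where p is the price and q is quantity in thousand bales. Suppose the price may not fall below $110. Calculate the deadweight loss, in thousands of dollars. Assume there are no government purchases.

Equilibrium: 856 - 6p = 5p - 134, so 990 = 11p and p* = 90, q* = 316.
Because the floor (110) lies above the market-clearing price, it is binding.
At p = 110: qd = 856 - 6·110 = 196 and qs = 5·110 - 134 = 416.
Quantity traded falls to 196. At q = 196 the demand price is (856 - 196)/6 = 110 and the supply price is (134 + 196)/5 = 66.
Deadweight loss = ½ · (110 - 66) · (316 - 196) = ½ · 44 · 120 = 2640.

2640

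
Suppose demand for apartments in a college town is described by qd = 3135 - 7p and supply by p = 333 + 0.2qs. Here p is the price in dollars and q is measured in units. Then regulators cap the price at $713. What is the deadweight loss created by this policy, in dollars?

Rearranging supply gives qs = 5p - 1665. In a free market, 3135 - 7p = 5p - 1665 gives the equilibrium p* = 400, q* = 335.
Since 713 is above p* = 400, the ceiling does not bind and the free-market outcome prevails.
Since the control does not bind, no trades are prevented and deadweight loss is zero.

0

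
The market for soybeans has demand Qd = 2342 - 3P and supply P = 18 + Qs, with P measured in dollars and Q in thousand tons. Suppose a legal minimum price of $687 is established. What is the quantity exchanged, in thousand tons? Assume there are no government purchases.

Rearranging supply gives Qs = P - 18. In a free market, 2342 - 3P = P - 18 gives the equilibrium P* = 590, Q* = 572.
The floor of 687 is above the equilibrium price 590, so it binds.
At P = 687: Qd = 2342 - 3·687 = 281 and Qs = 687 - 18 = 669.
The quantity actually transacted is the short side, demand: 281.

281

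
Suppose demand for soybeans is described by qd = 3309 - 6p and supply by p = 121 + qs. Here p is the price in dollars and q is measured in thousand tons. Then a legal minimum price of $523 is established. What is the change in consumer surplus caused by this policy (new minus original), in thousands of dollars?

-8910

Rearranging supply gives qs = p - 121. In a free market, 3309 - 6p = p - 121 gives the equilibrium p* = 490, q* = 369.
The floor of 523 is above the equilibrium price 490, so it binds.
At p = 523: qd = 3309 - 6·523 = 171 and qs = 523 - 121 = 402.
Consumer surplus without the control is ½ · (551.5 - 490) · 369 = 11346.75.
With the floor, consumers buy 171 units at 523, so CS = ½ · (551.5 - 523) · 171 = 2436.75.
Change in consumer surplus = 2436.75 - 11346.75 = -8910.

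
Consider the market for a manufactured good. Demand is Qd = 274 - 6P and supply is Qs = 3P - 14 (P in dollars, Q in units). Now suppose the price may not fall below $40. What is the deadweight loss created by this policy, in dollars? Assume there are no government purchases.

576

Without the control the market clears where 274 - 6P = 3P - 14, i.e. P* = 32 and Q* = 82.
Because the floor (40) lies above the market-clearing price, it is binding.
At P = 40: Qd = 274 - 6·40 = 34 and Qs = 3·40 - 14 = 106.
Quantity traded falls to 34. At Q = 34 the demand price is (274 - 34)/6 = 40 and the supply price is (14 + 34)/3 = 16.
Deadweight loss = ½ · (40 - 16) · (82 - 34) = ½ · 24 · 48 = 576.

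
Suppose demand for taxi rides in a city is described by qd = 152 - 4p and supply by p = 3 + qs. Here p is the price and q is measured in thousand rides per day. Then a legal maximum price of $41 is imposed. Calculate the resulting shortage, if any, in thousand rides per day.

0

Rearranging supply gives qs = p - 3. Setting quantity demanded equal to quantity supplied, 152 - 4p = p - 3, gives p* = 31 and q* = 28.
Since 41 is above p* = 31, the ceiling does not bind and the free-market outcome prevails.
Since the control does not bind, there is no shortage.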